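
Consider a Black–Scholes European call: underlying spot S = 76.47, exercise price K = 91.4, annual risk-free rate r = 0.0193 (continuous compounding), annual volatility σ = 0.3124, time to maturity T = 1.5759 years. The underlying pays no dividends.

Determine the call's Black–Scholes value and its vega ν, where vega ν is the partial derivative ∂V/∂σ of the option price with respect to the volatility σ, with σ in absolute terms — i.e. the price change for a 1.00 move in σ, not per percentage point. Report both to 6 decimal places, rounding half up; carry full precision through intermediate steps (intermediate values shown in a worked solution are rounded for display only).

σ√T = 0.3124·√1.5759 = 0.392171
d₁ = (ln(S/K) + (r+σ²/2)T) / (σ√T) = (ln(76.47/91.4) + (0.0193+0.3124²/2)·1.5759) / 0.392171 = (-0.178347 + 0.107314) / 0.392171 = -0.181128
d₂ = d₁ − σ√T = -0.181128 − 0.392171 = -0.573299
e^{−rT} = e^{−0.0193·1.5759} = 0.970043
N(d₁) = 0.428134,  N(d₂) = 0.283221
Call price V = S·N(d₁) − K·e^{−rT}·N(d₂) = 32.739375 − 25.110938 = 7.628437
φ(d₁) = (1/√(2π))·e^{−d₁²/2} = 0.392452
ν = S·φ(d₁)·√T = 37.673977

price = 7.628437
ν = 37.673977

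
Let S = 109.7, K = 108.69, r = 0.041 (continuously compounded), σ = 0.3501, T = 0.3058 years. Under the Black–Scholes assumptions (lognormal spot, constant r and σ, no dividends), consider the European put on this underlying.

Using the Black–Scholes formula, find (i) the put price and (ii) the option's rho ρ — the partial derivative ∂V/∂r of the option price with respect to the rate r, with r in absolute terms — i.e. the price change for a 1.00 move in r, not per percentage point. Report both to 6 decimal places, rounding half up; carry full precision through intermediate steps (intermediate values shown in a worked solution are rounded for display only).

σ√T = 0.3501·√0.3058 = 0.193602
d₁ = (ln(S/K) + (r+σ²/2)T) / (σ√T) = (ln(109.7/108.69) + (0.041+0.3501²/2)·0.3058) / 0.193602 = (0.009250 + 0.031279) / 0.193602 = 0.209338
d₂ = d₁ − σ√T = 0.209338 − 0.193602 = 0.015735
e^{−rT} = e^{−0.041·0.3058} = 0.987540
N(−d₁) = 0.417092,  N(−d₂) = 0.493723
Put price V = K·e^{−rT}·N(−d₂) − S·N(−d₁) = 52.994111 − 45.755019 = 7.239092
ρ = −K·T·e^{−rT}·N(−d₂) = -16.205599

price = 7.239092
ρ = -16.205599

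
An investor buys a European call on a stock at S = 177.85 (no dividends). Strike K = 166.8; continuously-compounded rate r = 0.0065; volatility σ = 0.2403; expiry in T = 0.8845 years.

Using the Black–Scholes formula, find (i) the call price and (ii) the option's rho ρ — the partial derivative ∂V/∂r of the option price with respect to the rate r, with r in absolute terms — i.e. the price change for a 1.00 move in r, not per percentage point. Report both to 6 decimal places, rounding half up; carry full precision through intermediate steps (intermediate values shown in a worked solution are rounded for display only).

price = 22.193950
ρ = 84.757013

σ√T = 0.2403·√0.8845 = 0.225997
d₁ = (ln(S/K) + (r+σ²/2)T) / (σ√T) = (ln(177.85/166.8) + (0.0065+0.2403²/2)·0.8845) / 0.225997 = (0.064145 + 0.031287) / 0.225997 = 0.422269
d₂ = d₁ − σ√T = 0.422269 − 0.225997 = 0.196272
e^{−rT} = e^{−0.0065·0.8845} = 0.994267
N(d₁) = 0.663586,  N(d₂) = 0.577801
Call price V = S·N(d₁) − K·e^{−rT}·N(d₂) = 118.018724 − 95.824774 = 22.193950
ρ = K·T·e^{−rT}·N(d₂) = 84.757013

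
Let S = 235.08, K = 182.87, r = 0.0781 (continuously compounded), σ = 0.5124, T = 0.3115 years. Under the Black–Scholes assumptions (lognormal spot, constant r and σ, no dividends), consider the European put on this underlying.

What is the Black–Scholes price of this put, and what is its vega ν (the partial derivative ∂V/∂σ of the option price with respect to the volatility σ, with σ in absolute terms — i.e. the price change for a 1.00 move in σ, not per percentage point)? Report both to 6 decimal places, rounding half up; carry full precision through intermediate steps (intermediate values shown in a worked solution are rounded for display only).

price = 5.198043
ν = 28.386085

σ√T = 0.5124·√0.3115 = 0.285982
d₁ = (ln(S/K) + (r+σ²/2)T) / (σ√T) = (ln(235.08/182.87) + (0.0781+0.5124²/2)·0.3115) / 0.285982 = (0.251150 + 0.065221) / 0.285982 = 1.106264
d₂ = d₁ − σ√T = 1.106264 − 0.285982 = 0.820283
e^{−rT} = e^{−0.0781·0.3115} = 0.975965
N(−d₁) = 0.134306,  N(−d₂) = 0.206028
Put price V = K·e^{−rT}·N(−d₂) − S·N(−d₁) = 36.770716 − 31.572673 = 5.198043
φ(d₁) = (1/√(2π))·e^{−d₁²/2} = 0.216352
ν = S·φ(d₁)·√T = 28.386085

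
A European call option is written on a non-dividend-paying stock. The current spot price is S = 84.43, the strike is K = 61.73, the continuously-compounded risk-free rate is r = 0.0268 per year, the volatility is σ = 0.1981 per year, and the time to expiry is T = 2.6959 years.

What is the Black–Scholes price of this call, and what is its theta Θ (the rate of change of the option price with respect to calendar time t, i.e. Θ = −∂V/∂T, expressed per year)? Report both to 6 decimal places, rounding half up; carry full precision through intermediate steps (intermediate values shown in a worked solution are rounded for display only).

σ√T = 0.1981·√2.6959 = 0.325264
d₁ = (ln(S/K) + (r+σ²/2)T) / (σ√T) = (ln(84.43/61.73) + (0.0268+0.1981²/2)·2.6959) / 0.325264 = (0.313153 + 0.125149) / 0.325264 = 1.347524
d₂ = d₁ − σ√T = 1.347524 − 0.325264 = 1.022259
e^{−rT} = e^{−0.0268·2.6959} = 0.930298
N(d₁) = 0.911094,  N(d₂) = 0.846671
Call price V = S·N(d₁) − K·e^{−rT}·N(d₂) = 76.923681 − 48.622030 = 28.301651
φ(d₁) = (1/√(2π))·e^{−d₁²/2} = 0.160920
Θ = −S·φ(d₁)·σ/(2√T) − r·K·e^{−rT}·N(d₂) = −0.819614 − 1.303070 = -2.122684

price = 28.301651
Θ = -2.122684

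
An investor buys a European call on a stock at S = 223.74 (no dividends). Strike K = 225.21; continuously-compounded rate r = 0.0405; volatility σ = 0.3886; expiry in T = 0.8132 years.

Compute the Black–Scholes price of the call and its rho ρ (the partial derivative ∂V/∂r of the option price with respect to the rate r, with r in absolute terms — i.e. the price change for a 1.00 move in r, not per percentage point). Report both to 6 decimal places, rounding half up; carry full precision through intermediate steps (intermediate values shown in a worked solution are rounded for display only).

σ√T = 0.3886·√0.8132 = 0.350430
d₁ = (ln(S/K) + (r+σ²/2)T) / (σ√T) = (ln(223.74/225.21) + (0.0405+0.3886²/2)·0.8132) / 0.350430 = (-0.006549 + 0.094335) / 0.350430 = 0.250511
d₂ = d₁ − σ√T = 0.250511 − 0.350430 = -0.099919
e^{−rT} = e^{−0.0405·0.8132} = 0.967602
N(d₁) = 0.598904,  N(d₂) = 0.460204
Call price V = S·N(d₁) − K·e^{−rT}·N(d₂) = 133.998759 − 100.284770 = 33.713989
ρ = K·T·e^{−rT}·N(d₂) = 81.551575

price = 33.713989
ρ = 81.551575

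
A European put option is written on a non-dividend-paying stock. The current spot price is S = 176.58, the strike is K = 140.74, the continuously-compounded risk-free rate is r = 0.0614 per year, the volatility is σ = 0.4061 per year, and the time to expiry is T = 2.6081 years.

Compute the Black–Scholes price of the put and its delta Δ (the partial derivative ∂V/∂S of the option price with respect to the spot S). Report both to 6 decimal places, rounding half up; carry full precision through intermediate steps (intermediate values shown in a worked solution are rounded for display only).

σ√T = 0.4061·√2.6081 = 0.655836
d₁ = (ln(S/K) + (r+σ²/2)T) / (σ√T) = (ln(176.58/140.74) + (0.0614+0.4061²/2)·2.6081) / 0.655836 = (0.226860 + 0.375198) / 0.655836 = 0.918000
d₂ = d₁ − σ√T = 0.918000 − 0.655836 = 0.262165
e^{−rT} = e^{−0.0614·2.6081} = 0.852027
N(−d₁) = 0.179309,  N(−d₂) = 0.396597
Put price V = K·e^{−rT}·N(−d₂) − S·N(−d₁) = 47.557667 − 31.662446 = 15.895221
Δ = −N(−d₁) = -0.179309

price = 15.895221
Δ = -0.179309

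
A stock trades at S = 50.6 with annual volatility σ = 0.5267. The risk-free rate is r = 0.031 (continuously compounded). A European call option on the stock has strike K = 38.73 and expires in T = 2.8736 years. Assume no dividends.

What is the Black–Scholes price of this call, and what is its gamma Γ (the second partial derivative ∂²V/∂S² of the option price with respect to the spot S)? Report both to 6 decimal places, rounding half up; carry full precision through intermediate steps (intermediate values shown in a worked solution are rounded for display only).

price = 23.489262
Γ = 0.006176

σ√T = 0.5267·√2.8736 = 0.892846
d₁ = (ln(S/K) + (r+σ²/2)T) / (σ√T) = (ln(50.6/38.73) + (0.031+0.5267²/2)·2.8736) / 0.892846 = (0.267337 + 0.487668) / 0.892846 = 0.845617
d₂ = d₁ − σ√T = 0.845617 − 0.892846 = -0.047229
e^{−rT} = e^{−0.031·2.8736} = 0.914771
N(d₁) = 0.801117,  N(d₂) = 0.481165
Call price V = S·N(d₁) − K·e^{−rT}·N(d₂) = 40.536508 − 17.047246 = 23.489262
φ(d₁) = (1/√(2π))·e^{−d₁²/2} = 0.279020
Γ = φ(d₁) / (S·σ·√T) = 0.006176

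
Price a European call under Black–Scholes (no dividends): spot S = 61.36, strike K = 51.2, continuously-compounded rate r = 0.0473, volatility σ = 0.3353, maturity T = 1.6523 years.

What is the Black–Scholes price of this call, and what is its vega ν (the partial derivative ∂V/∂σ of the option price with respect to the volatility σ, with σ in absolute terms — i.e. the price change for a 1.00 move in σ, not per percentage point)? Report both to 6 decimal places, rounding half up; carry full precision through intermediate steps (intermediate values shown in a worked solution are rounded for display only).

σ√T = 0.3353·√1.6523 = 0.431001
d₁ = (ln(S/K) + (r+σ²/2)T) / (σ√T) = (ln(61.36/51.2) + (0.0473+0.3353²/2)·1.6523) / 0.431001 = (0.181019 + 0.171035) / 0.431001 = 0.816827
d₂ = d₁ − σ√T = 0.816827 − 0.431001 = 0.385827
e^{−rT} = e^{−0.0473·1.6523} = 0.924822
N(d₁) = 0.792986,  N(d₂) = 0.650188
Call price V = S·N(d₁) − K·e^{−rT}·N(d₂) = 48.657650 − 30.786961 = 17.870690
φ(d₁) = (1/√(2π))·e^{−d₁²/2} = 0.285777
ν = S·φ(d₁)·√T = 22.540196

price = 17.870690
ν = 22.540196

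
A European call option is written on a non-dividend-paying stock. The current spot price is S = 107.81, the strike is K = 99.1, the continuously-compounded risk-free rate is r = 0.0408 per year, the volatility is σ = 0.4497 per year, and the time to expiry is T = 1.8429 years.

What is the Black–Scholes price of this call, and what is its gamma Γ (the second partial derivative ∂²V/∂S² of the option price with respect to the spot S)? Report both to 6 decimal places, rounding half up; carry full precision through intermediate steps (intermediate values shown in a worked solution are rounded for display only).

σ√T = 0.4497·√1.8429 = 0.610483
d₁ = (ln(S/K) + (r+σ²/2)T) / (σ√T) = (ln(107.81/99.1) + (0.0408+0.4497²/2)·1.8429) / 0.610483 = (0.084241 + 0.261535) / 0.610483 = 0.566398
d₂ = d₁ − σ√T = 0.566398 − 0.610483 = -0.044086
e^{−rT} = e^{−0.0408·1.8429} = 0.927567
N(d₁) = 0.714438,  N(d₂) = 0.482418
Call price V = S·N(d₁) − K·e^{−rT}·N(d₂) = 77.023583 − 44.344773 = 32.678810
φ(d₁) = (1/√(2π))·e^{−d₁²/2} = 0.339819
Γ = φ(d₁) / (S·σ·√T) = 0.005163

price = 32.678810
Γ = 0.005163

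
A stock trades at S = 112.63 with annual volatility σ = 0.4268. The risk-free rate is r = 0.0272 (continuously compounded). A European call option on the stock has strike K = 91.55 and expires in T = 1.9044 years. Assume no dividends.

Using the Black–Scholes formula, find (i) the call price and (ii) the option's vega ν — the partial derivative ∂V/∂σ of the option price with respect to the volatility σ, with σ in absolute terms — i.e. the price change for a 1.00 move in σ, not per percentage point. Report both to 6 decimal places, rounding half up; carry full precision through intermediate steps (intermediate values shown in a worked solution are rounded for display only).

price = 38.083305
ν = 47.355192

σ√T = 0.4268·√1.9044 = 0.588984
d₁ = (ln(S/K) + (r+σ²/2)T) / (σ√T) = (ln(112.63/91.55) + (0.0272+0.4268²/2)·1.9044) / 0.588984 = (0.207223 + 0.225251) / 0.588984 = 0.734271
d₂ = d₁ − σ√T = 0.734271 − 0.588984 = 0.145287
e^{−rT} = e^{−0.0272·1.9044} = 0.949519
N(d₁) = 0.768608,  N(d₂) = 0.557758
Call price V = S·N(d₁) − K·e^{−rT}·N(d₂) = 86.568326 − 48.485021 = 38.083305
φ(d₁) = (1/√(2π))·e^{−d₁²/2} = 0.304673
ν = S·φ(d₁)·√T = 47.355192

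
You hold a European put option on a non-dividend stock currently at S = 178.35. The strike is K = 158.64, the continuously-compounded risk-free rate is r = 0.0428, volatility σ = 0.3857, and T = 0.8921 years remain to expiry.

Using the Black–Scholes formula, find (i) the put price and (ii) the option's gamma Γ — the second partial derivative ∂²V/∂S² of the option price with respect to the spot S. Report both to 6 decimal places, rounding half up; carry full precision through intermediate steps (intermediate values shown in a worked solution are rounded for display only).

σ√T = 0.3857·√0.8921 = 0.364298
d₁ = (ln(S/K) + (r+σ²/2)T) / (σ√T) = (ln(178.35/158.64) + (0.0428+0.3857²/2)·0.8921) / 0.364298 = (0.117110 + 0.104538) / 0.364298 = 0.608427
d₂ = d₁ − σ√T = 0.608427 − 0.364298 = 0.244130
e^{−rT} = e^{−0.0428·0.8921} = 0.962538
N(−d₁) = 0.271452,  N(−d₂) = 0.403565
Put price V = K·e^{−rT}·N(−d₂) − S·N(−d₁) = 61.623192 − 48.413465 = 13.209726
φ(d₁) = (1/√(2π))·e^{−d₁²/2} = 0.331532
Γ = φ(d₁) / (S·σ·√T) = 0.005103

price = 13.209726
Γ = 0.005103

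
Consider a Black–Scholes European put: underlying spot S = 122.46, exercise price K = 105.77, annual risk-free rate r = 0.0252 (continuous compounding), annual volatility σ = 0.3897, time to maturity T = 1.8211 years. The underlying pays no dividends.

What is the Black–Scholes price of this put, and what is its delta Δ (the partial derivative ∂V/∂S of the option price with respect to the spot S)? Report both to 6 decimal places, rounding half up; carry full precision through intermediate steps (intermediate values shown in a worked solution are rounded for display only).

price = 13.952602
Δ = -0.264734

σ√T = 0.3897·√1.8211 = 0.525893
d₁ = (ln(S/K) + (r+σ²/2)T) / (σ√T) = (ln(122.46/105.77) + (0.0252+0.3897²/2)·1.8211) / 0.525893 = (0.146518 + 0.184173) / 0.525893 = 0.628818
d₂ = d₁ − σ√T = 0.628818 − 0.525893 = 0.102925
e^{−rT} = e^{−0.0252·1.8211} = 0.955145
N(−d₁) = 0.264734,  N(−d₂) = 0.459011
Put price V = K·e^{−rT}·N(−d₂) − S·N(−d₁) = 46.371941 − 32.419339 = 13.952602
Δ = −N(−d₁) = -0.264734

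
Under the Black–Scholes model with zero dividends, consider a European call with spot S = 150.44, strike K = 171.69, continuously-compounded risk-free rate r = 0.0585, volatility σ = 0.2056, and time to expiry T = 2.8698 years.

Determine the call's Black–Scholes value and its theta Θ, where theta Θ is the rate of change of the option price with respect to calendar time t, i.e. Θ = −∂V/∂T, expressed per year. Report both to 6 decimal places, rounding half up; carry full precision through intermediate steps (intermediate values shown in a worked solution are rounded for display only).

price = 23.181820
Θ = -7.508956

σ√T = 0.2056·√2.8698 = 0.348296
d₁ = (ln(S/K) + (r+σ²/2)T) / (σ√T) = (ln(150.44/171.69) + (0.0585+0.2056²/2)·2.8698) / 0.348296 = (-0.132126 + 0.228538) / 0.348296 = 0.276811
d₂ = d₁ − σ√T = 0.276811 − 0.348296 = -0.071485
e^{−rT} = e^{−0.0585·2.8698} = 0.845452
N(d₁) = 0.609037,  N(d₂) = 0.471506
Call price V = S·N(d₁) − K·e^{−rT}·N(d₂) = 91.623587 − 68.441768 = 23.181820
φ(d₁) = (1/√(2π))·e^{−d₁²/2} = 0.383947
Θ = −S·φ(d₁)·σ/(2√T) − r·K·e^{−rT}·N(d₂) = −3.505112 − 4.003843 = -7.508956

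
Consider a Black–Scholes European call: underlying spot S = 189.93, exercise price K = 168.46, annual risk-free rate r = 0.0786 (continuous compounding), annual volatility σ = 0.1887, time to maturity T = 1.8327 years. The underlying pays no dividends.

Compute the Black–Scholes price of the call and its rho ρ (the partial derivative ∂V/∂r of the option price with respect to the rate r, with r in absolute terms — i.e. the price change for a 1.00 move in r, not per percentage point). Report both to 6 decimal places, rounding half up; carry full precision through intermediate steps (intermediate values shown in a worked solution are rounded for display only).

σ√T = 0.1887·√1.8327 = 0.255457
d₁ = (ln(S/K) + (r+σ²/2)T) / (σ√T) = (ln(189.93/168.46) + (0.0786+0.1887²/2)·1.8327) / 0.255457 = (0.119957 + 0.176679) / 0.255457 = 1.161200
d₂ = d₁ − σ√T = 1.161200 − 0.255457 = 0.905743
e^{−rT} = e^{−0.0786·1.8327} = 0.865844
N(d₁) = 0.877220,  N(d₂) = 0.817464
Call price V = S·N(d₁) − K·e^{−rT}·N(d₂) = 166.610349 − 119.235422 = 47.374927
ρ = K·T·e^{−rT}·N(d₂) = 218.522758

price = 47.374927
ρ = 218.522758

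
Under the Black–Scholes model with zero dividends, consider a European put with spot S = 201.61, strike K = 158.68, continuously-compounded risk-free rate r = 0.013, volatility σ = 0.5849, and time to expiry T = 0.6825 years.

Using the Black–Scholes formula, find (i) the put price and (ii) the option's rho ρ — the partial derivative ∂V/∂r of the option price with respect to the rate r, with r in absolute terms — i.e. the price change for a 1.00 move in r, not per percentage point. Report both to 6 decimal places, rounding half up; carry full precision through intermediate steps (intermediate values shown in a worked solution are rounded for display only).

price = 16.405817
ρ = -42.153222

σ√T = 0.5849·√0.6825 = 0.483207
d₁ = (ln(S/K) + (r+σ²/2)T) / (σ√T) = (ln(201.61/158.68) + (0.013+0.5849²/2)·0.6825) / 0.483207 = (0.239446 + 0.125617) / 0.483207 = 0.755499
d₂ = d₁ − σ√T = 0.755499 − 0.483207 = 0.272293
e^{−rT} = e^{−0.013·0.6825} = 0.991167
N(−d₁) = 0.224975,  N(−d₂) = 0.392698
Put price V = K·e^{−rT}·N(−d₂) − S·N(−d₁) = 61.762962 − 45.357145 = 16.405817
ρ = −K·T·e^{−rT}·N(−d₂) = -42.153222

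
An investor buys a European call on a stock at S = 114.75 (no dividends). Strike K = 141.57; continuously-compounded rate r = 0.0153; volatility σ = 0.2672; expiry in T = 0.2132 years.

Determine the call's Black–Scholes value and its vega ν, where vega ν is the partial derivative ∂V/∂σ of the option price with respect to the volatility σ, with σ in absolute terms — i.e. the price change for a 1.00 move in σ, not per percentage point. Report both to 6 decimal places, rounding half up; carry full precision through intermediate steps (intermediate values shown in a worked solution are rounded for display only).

σ√T = 0.2672·√0.2132 = 0.123376
d₁ = (ln(S/K) + (r+σ²/2)T) / (σ√T) = (ln(114.75/141.57) + (0.0153+0.2672²/2)·0.2132) / 0.123376 = (-0.210038 + 0.010873) / 0.123376 = -1.614301
d₂ = d₁ − σ√T = -1.614301 − 0.123376 = -1.737677
e^{−rT} = e^{−0.0153·0.2132} = 0.996743
N(d₁) = 0.053231,  N(d₂) = 0.041134
Call price V = S·N(d₁) − K·e^{−rT}·N(d₂) = 6.108268 − 5.804362 = 0.303906
φ(d₁) = (1/√(2π))·e^{−d₁²/2} = 0.108401
ν = S·φ(d₁)·√T = 5.743515

price = 0.303906
ν = 5.743515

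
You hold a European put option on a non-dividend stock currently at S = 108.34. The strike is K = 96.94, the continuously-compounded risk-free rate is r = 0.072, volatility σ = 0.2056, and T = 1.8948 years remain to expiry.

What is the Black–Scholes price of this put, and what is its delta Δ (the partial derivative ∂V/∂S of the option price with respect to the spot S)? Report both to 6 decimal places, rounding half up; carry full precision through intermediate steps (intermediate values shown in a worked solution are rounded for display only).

price = 2.830960
Δ = -0.154718

σ√T = 0.2056·√1.8948 = 0.283012
d₁ = (ln(S/K) + (r+σ²/2)T) / (σ√T) = (ln(108.34/96.94) + (0.072+0.2056²/2)·1.8948) / 0.283012 = (0.111182 + 0.176473) / 0.283012 = 1.016408
d₂ = d₁ − σ√T = 1.016408 − 0.283012 = 0.733396
e^{−rT} = e^{−0.072·1.8948} = 0.872471
N(−d₁) = 0.154718,  N(−d₂) = 0.231658
Put price V = K·e^{−rT}·N(−d₂) − S·N(−d₁) = 19.593056 − 16.762096 = 2.830960
Δ = −N(−d₁) = -0.154718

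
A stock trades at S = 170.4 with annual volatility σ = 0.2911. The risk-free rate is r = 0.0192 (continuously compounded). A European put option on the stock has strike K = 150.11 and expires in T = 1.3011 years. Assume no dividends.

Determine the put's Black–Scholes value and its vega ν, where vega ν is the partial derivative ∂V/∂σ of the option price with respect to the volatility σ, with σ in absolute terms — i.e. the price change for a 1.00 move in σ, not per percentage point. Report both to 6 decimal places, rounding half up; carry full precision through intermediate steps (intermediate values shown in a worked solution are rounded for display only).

price = 11.010180
ν = 63.860774

σ√T = 0.2911·√1.3011 = 0.332045
d₁ = (ln(S/K) + (r+σ²/2)T) / (σ√T) = (ln(170.4/150.11) + (0.0192+0.2911²/2)·1.3011) / 0.332045 = (0.126780 + 0.080108) / 0.332045 = 0.623073
d₂ = d₁ − σ√T = 0.623073 − 0.332045 = 0.291027
e^{−rT} = e^{−0.0192·1.3011} = 0.975328
N(−d₁) = 0.266618,  N(−d₂) = 0.385515
Put price V = K·e^{−rT}·N(−d₂) − S·N(−d₁) = 56.441949 − 45.431770 = 11.010180
φ(d₁) = (1/√(2π))·e^{−d₁²/2} = 0.328556
ν = S·φ(d₁)·√T = 63.860774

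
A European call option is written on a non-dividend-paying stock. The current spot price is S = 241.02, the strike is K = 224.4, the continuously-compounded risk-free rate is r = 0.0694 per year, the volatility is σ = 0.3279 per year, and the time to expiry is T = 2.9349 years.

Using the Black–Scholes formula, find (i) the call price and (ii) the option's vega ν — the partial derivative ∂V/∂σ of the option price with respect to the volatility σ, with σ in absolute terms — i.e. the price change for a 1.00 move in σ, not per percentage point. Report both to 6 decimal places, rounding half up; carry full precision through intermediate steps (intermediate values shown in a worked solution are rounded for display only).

σ√T = 0.3279·√2.9349 = 0.561744
d₁ = (ln(S/K) + (r+σ²/2)T) / (σ√T) = (ln(241.02/224.4) + (0.0694+0.3279²/2)·2.9349) / 0.561744 = (0.071450 + 0.361460) / 0.561744 = 0.770654
d₂ = d₁ − σ√T = 0.770654 − 0.561744 = 0.208910
e^{−rT} = e^{−0.0694·2.9349} = 0.815722
N(d₁) = 0.779544,  N(d₂) = 0.582741
Call price V = S·N(d₁) − K·e^{−rT}·N(d₂) = 187.885665 − 106.669507 = 81.216158
φ(d₁) = (1/√(2π))·e^{−d₁²/2} = 0.296445
ν = S·φ(d₁)·√T = 122.403694

price = 81.216158
ν = 122.403694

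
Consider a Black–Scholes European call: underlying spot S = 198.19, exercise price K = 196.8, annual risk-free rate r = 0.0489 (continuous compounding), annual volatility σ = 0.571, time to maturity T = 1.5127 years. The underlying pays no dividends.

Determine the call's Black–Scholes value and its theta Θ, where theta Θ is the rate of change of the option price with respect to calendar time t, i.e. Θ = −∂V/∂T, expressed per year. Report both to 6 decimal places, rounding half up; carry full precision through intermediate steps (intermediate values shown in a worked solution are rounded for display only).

price = 60.334180
Θ = -20.097096

σ√T = 0.571·√1.5127 = 0.702284
d₁ = (ln(S/K) + (r+σ²/2)T) / (σ√T) = (ln(198.19/196.8) + (0.0489+0.571²/2)·1.5127) / 0.702284 = (0.007038 + 0.320572) / 0.702284 = 0.466493
d₂ = d₁ − σ√T = 0.466493 − 0.702284 = -0.235791
e^{−rT} = e^{−0.0489·1.5127} = 0.928699
N(d₁) = 0.679569,  N(d₂) = 0.406798
Call price V = S·N(d₁) − K·e^{−rT}·N(d₂) = 134.683710 − 74.349530 = 60.334180
φ(d₁) = (1/√(2π))·e^{−d₁²/2} = 0.357812
Θ = −S·φ(d₁)·σ/(2√T) − r·K·e^{−rT}·N(d₂) = −16.461404 − 3.635692 = -20.097096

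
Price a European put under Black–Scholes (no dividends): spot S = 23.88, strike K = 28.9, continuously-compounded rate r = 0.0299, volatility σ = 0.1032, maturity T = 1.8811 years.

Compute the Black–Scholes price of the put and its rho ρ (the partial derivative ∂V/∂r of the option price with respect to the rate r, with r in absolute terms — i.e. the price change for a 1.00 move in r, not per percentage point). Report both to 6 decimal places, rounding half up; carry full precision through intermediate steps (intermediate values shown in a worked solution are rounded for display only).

σ√T = 0.1032·√1.8811 = 0.141542
d₁ = (ln(S/K) + (r+σ²/2)T) / (σ√T) = (ln(23.88/28.9) + (0.0299+0.1032²/2)·1.8811) / 0.141542 = (-0.190800 + 0.066262) / 0.141542 = -0.879868
d₂ = d₁ − σ√T = -0.879868 − 0.141542 = -1.021410
e^{−rT} = e^{−0.0299·1.8811} = 0.945308
N(−d₁) = 0.810535,  N(−d₂) = 0.846470
Put price V = K·e^{−rT}·N(−d₂) − S·N(−d₁) = 23.125040 − 19.355565 = 3.769476
ρ = −K·T·e^{−rT}·N(−d₂) = -43.500513

price = 3.769476
ρ = -43.500513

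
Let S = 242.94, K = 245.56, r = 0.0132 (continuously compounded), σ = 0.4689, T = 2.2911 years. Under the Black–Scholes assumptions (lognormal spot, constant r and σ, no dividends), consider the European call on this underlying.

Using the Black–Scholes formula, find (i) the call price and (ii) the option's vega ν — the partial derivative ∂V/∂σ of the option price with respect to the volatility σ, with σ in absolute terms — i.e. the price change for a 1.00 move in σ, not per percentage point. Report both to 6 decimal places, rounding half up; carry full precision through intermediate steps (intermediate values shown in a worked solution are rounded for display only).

price = 69.091614
ν = 136.358696

σ√T = 0.4689·√2.2911 = 0.709745
d₁ = (ln(S/K) + (r+σ²/2)T) / (σ√T) = (ln(242.94/245.56) + (0.0132+0.4689²/2)·2.2911) / 0.709745 = (-0.010727 + 0.282111) / 0.709745 = 0.382369
d₂ = d₁ − σ√T = 0.382369 − 0.709745 = -0.327376
e^{−rT} = e^{−0.0132·2.2911} = 0.970210
N(d₁) = 0.648906,  N(d₂) = 0.371692
Call price V = S·N(d₁) − K·e^{−rT}·N(d₂) = 157.645282 − 88.553668 = 69.091614
φ(d₁) = (1/√(2π))·e^{−d₁²/2} = 0.370819
ν = S·φ(d₁)·√T = 136.358696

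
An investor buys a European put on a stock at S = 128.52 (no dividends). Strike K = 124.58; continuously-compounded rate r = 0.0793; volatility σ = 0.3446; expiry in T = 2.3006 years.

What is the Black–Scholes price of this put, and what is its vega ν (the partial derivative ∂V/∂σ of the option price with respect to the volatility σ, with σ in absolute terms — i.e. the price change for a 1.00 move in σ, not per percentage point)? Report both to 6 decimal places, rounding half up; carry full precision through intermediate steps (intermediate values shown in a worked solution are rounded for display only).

price = 13.509840
ν = 62.135172

σ√T = 0.3446·√2.3006 = 0.522680
d₁ = (ln(S/K) + (r+σ²/2)T) / (σ√T) = (ln(128.52/124.58) + (0.0793+0.3446²/2)·2.3006) / 0.522680 = (0.031136 + 0.319035) / 0.522680 = 0.669953
d₂ = d₁ − σ√T = 0.669953 − 0.522680 = 0.147273
e^{−rT} = e^{−0.0793·2.3006} = 0.833237
N(−d₁) = 0.251444,  N(−d₂) = 0.441458
Put price V = K·e^{−rT}·N(−d₂) − S·N(−d₁) = 45.825391 − 32.315551 = 13.509840
φ(d₁) = (1/√(2π))·e^{−d₁²/2} = 0.318747
ν = S·φ(d₁)·√T = 62.135172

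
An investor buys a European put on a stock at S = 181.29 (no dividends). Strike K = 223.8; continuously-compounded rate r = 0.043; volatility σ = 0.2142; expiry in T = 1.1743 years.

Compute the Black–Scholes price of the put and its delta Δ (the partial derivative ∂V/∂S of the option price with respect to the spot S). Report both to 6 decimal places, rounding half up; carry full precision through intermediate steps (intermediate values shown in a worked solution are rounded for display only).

σ√T = 0.2142·√1.1743 = 0.232118
d₁ = (ln(S/K) + (r+σ²/2)T) / (σ√T) = (ln(181.29/223.8) + (0.043+0.2142²/2)·1.1743) / 0.232118 = (-0.210655 + 0.077434) / 0.232118 = -0.573934
d₂ = d₁ − σ√T = -0.573934 − 0.232118 = -0.806052
e^{−rT} = e^{−0.043·1.1743} = 0.950759
N(−d₁) = 0.716994,  N(−d₂) = 0.789894
Put price V = K·e^{−rT}·N(−d₂) − S·N(−d₁) = 168.073430 − 129.983817 = 38.089612
Δ = −N(−d₁) = -0.716994

price = 38.089612
Δ = -0.716994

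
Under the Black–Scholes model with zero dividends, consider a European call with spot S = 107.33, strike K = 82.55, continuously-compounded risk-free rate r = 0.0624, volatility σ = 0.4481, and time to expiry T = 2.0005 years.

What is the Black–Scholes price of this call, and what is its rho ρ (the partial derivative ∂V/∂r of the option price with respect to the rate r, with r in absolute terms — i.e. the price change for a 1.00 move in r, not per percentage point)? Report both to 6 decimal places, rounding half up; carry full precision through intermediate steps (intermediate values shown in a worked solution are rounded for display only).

σ√T = 0.4481·√2.0005 = 0.633788
d₁ = (ln(S/K) + (r+σ²/2)T) / (σ√T) = (ln(107.33/82.55) + (0.0624+0.4481²/2)·2.0005) / 0.633788 = (0.262504 + 0.325675) / 0.633788 = 0.928037
d₂ = d₁ − σ√T = 0.928037 − 0.633788 = 0.294249
e^{−rT} = e^{−0.0624·2.0005} = 0.882646
N(d₁) = 0.823306,  N(d₂) = 0.615716
Call price V = S·N(d₁) − K·e^{−rT}·N(d₂) = 88.365415 − 44.862563 = 43.502852
ρ = K·T·e^{−rT}·N(d₂) = 89.747556

price = 43.502852
ρ = 89.747556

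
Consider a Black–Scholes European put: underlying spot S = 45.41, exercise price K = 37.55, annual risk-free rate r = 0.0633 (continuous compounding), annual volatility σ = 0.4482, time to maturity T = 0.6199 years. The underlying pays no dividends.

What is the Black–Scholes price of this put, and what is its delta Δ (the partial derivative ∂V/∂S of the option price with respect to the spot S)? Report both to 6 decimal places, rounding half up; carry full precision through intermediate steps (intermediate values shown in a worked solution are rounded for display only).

σ√T = 0.4482·√0.6199 = 0.352885
d₁ = (ln(S/K) + (r+σ²/2)T) / (σ√T) = (ln(45.41/37.55) + (0.0633+0.4482²/2)·0.6199) / 0.352885 = (0.190059 + 0.101503) / 0.352885 = 0.826226
d₂ = d₁ − σ√T = 0.826226 − 0.352885 = 0.473341
e^{−rT} = e^{−0.0633·0.6199} = 0.961520
N(−d₁) = 0.204338,  N(−d₂) = 0.317985
Put price V = K·e^{−rT}·N(−d₂) − S·N(−d₁) = 11.480869 − 9.278987 = 2.201882
Δ = −N(−d₁) = -0.204338

price = 2.201882
Δ = -0.204338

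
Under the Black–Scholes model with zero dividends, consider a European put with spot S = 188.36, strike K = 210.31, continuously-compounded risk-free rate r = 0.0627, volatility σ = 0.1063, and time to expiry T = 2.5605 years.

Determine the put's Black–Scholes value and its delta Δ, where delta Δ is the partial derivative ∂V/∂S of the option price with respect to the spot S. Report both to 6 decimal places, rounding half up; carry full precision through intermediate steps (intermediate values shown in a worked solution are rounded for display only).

price = 8.371209
Δ = -0.351655

σ√T = 0.1063·√2.5605 = 0.170097
d₁ = (ln(S/K) + (r+σ²/2)T) / (σ√T) = (ln(188.36/210.31) + (0.0627+0.1063²/2)·2.5605) / 0.170097 = (-0.110228 + 0.175010) / 0.170097 = 0.380855
d₂ = d₁ − σ√T = 0.380855 − 0.170097 = 0.210759
e^{−rT} = e^{−0.0627·2.5605} = 0.851681
N(−d₁) = 0.351655,  N(−d₂) = 0.416538
Put price V = K·e^{−rT}·N(−d₂) − S·N(−d₁) = 74.609013 − 66.237804 = 8.371209
Δ = −N(−d₁) = -0.351655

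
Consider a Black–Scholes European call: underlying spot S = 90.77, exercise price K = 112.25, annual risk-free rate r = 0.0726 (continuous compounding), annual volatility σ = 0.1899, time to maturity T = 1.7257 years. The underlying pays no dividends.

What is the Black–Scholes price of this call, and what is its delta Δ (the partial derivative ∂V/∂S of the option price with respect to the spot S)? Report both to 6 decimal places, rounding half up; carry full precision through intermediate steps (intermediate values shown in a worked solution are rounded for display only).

price = 5.854504
Δ = 0.411195

σ√T = 0.1899·√1.7257 = 0.249464
d₁ = (ln(S/K) + (r+σ²/2)T) / (σ√T) = (ln(90.77/112.25) + (0.0726+0.1899²/2)·1.7257) / 0.249464 = (-0.212400 + 0.156402) / 0.249464 = -0.224472
d₂ = d₁ − σ√T = -0.224472 − 0.249464 = -0.473936
e^{−rT} = e^{−0.0726·1.7257} = 0.882245
N(d₁) = 0.411195,  N(d₂) = 0.317773
Call price V = S·N(d₁) − K·e^{−rT}·N(d₂) = 37.324156 − 31.469652 = 5.854504
Δ = N(d₁) = 0.411195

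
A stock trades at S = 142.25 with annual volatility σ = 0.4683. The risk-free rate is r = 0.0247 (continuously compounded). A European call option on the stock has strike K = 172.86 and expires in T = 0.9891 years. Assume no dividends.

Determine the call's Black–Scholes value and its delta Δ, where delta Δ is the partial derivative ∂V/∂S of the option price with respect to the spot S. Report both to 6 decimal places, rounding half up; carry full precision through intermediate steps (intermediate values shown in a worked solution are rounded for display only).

price = 17.265467
Δ = 0.447042

σ√T = 0.4683·√0.9891 = 0.465741
d₁ = (ln(S/K) + (r+σ²/2)T) / (σ√T) = (ln(142.25/172.86) + (0.0247+0.4683²/2)·0.9891) / 0.465741 = (-0.194896 + 0.132888) / 0.465741 = -0.133138
d₂ = d₁ − σ√T = -0.133138 − 0.465741 = -0.598879
e^{−rT} = e^{−0.0247·0.9891} = 0.975865
N(d₁) = 0.447042,  N(d₂) = 0.274627
Call price V = S·N(d₁) − K·e^{−rT}·N(d₂) = 63.591724 − 46.326257 = 17.265467
Δ = N(d₁) = 0.447042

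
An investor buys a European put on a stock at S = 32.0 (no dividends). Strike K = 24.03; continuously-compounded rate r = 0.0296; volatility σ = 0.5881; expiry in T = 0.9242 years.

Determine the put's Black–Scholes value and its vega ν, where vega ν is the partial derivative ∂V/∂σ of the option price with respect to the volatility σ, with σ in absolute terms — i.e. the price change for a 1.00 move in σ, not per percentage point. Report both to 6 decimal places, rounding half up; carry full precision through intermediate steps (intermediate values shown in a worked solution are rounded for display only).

price = 2.746388
ν = 8.640959

σ√T = 0.5881·√0.9242 = 0.565372
d₁ = (ln(S/K) + (r+σ²/2)T) / (σ√T) = (ln(32.0/24.03) + (0.0296+0.5881²/2)·0.9242) / 0.565372 = (0.286433 + 0.187179) / 0.565372 = 0.837700
d₂ = d₁ − σ√T = 0.837700 − 0.565372 = 0.272328
e^{−rT} = e^{−0.0296·0.9242} = 0.973014
N(−d₁) = 0.201100,  N(−d₂) = 0.392685
Put price V = K·e^{−rT}·N(−d₂) − S·N(−d₁) = 9.181578 − 6.435190 = 2.746388
φ(d₁) = (1/√(2π))·e^{−d₁²/2} = 0.280885
ν = S·φ(d₁)·√T = 8.640959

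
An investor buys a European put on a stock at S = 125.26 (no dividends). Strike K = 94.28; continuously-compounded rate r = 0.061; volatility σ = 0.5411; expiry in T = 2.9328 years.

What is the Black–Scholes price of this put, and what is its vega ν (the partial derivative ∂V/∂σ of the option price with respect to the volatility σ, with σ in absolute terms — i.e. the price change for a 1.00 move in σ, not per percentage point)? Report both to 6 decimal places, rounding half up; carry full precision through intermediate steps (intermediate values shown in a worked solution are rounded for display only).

price = 17.259813
ν = 53.825544

σ√T = 0.5411·√2.9328 = 0.926656
d₁ = (ln(S/K) + (r+σ²/2)T) / (σ√T) = (ln(125.26/94.28) + (0.061+0.5411²/2)·2.9328) / 0.926656 = (0.284122 + 0.608247) / 0.926656 = 0.962999
d₂ = d₁ − σ√T = 0.962999 − 0.926656 = 0.036343
e^{−rT} = e^{−0.061·2.9328} = 0.836189
N(−d₁) = 0.167774,  N(−d₂) = 0.485505
Put price V = K·e^{−rT}·N(−d₂) − S·N(−d₁) = 38.275181 − 21.015368 = 17.259813
φ(d₁) = (1/√(2π))·e^{−d₁²/2} = 0.250920
ν = S·φ(d₁)·√T = 53.825544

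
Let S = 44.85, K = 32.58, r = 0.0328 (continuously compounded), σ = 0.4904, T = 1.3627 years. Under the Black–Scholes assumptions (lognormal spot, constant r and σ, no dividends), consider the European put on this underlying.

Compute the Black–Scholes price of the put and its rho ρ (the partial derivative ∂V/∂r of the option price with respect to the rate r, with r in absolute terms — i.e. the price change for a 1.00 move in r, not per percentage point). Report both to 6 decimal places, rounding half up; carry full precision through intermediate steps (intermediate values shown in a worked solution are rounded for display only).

price = 3.325160
ρ = -15.415999

σ√T = 0.4904·√1.3627 = 0.572467
d₁ = (ln(S/K) + (r+σ²/2)T) / (σ√T) = (ln(44.85/32.58) + (0.0328+0.4904²/2)·1.3627) / 0.572467 = (0.319625 + 0.208556) / 0.572467 = 0.922640
d₂ = d₁ − σ√T = 0.922640 − 0.572467 = 0.350172
e^{−rT} = e^{−0.0328·1.3627} = 0.956288
N(−d₁) = 0.178098,  N(−d₂) = 0.363105
Put price V = K·e^{−rT}·N(−d₂) − S·N(−d₁) = 11.312834 − 7.987674 = 3.325160
ρ = −K·T·e^{−rT}·N(−d₂) = -15.415999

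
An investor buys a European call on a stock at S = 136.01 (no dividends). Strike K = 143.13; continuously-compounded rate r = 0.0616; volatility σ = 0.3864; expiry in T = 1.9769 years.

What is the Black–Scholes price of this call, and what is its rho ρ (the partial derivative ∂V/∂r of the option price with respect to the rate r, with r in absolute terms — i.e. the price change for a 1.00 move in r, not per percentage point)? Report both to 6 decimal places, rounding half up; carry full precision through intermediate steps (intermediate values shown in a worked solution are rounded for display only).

price = 33.003189
ρ = 111.170020

σ√T = 0.3864·√1.9769 = 0.543287
d₁ = (ln(S/K) + (r+σ²/2)T) / (σ√T) = (ln(136.01/143.13) + (0.0616+0.3864²/2)·1.9769) / 0.543287 = (-0.051025 + 0.269358) / 0.543287 = 0.401873
d₂ = d₁ − σ√T = 0.401873 − 0.543287 = -0.141414
e^{−rT} = e^{−0.0616·1.9769} = 0.885346
N(d₁) = 0.656111,  N(d₂) = 0.443771
Call price V = S·N(d₁) − K·e^{−rT}·N(d₂) = 89.237708 − 56.234519 = 33.003189
ρ = K·T·e^{−rT}·N(d₂) = 111.170020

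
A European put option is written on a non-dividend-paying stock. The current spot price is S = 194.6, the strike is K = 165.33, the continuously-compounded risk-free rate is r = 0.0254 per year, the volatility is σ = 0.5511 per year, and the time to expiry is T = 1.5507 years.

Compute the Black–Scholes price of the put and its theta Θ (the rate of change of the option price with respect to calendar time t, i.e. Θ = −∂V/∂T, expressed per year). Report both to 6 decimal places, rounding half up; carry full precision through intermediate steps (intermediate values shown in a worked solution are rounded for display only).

σ√T = 0.5511·√1.5507 = 0.686269
d₁ = (ln(S/K) + (r+σ²/2)T) / (σ√T) = (ln(194.6/165.33) + (0.0254+0.5511²/2)·1.5507) / 0.686269 = (0.163003 + 0.274870) / 0.686269 = 0.638049
d₂ = d₁ − σ√T = 0.638049 − 0.686269 = -0.048220
e^{−rT} = e^{−0.0254·1.5507} = 0.961378
N(−d₁) = 0.261721,  N(−d₂) = 0.519230
Put price V = K·e^{−rT}·N(−d₂) − S·N(−d₁) = 82.528743 − 50.930905 = 31.597838
φ(d₁) = (1/√(2π))·e^{−d₁²/2} = 0.325468
Θ = −S·φ(d₁)·σ/(2√T) + r·K·e^{−rT}·N(−d₂) = −14.014818 + 2.096230 = -11.918588

price = 31.597838
Θ = -11.918588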